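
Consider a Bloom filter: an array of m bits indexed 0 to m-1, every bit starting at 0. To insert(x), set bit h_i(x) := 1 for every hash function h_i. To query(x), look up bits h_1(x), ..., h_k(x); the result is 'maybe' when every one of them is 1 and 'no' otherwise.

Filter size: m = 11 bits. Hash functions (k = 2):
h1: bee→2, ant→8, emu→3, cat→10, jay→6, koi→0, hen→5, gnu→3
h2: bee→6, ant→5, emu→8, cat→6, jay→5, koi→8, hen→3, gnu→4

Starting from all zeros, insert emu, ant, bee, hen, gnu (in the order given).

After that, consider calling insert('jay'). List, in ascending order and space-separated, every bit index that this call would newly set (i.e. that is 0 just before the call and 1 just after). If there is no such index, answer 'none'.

Answer: none

Derivation:
Start: bits=00000000000
After insert 'emu': sets bits 3 8 -> bits=00010000100
After insert 'ant': sets bits 5 8 -> bits=00010100100
After insert 'bee': sets bits 2 6 -> bits=00110110100
After insert 'hen': sets bits 3 5 -> bits=00110110100
After insert 'gnu': sets bits 3 4 -> bits=00111110100
insert 'jay' would touch bits 5 6; currently bit5=1, bit6=1
Bits that are 0 among those (would change 0->1): none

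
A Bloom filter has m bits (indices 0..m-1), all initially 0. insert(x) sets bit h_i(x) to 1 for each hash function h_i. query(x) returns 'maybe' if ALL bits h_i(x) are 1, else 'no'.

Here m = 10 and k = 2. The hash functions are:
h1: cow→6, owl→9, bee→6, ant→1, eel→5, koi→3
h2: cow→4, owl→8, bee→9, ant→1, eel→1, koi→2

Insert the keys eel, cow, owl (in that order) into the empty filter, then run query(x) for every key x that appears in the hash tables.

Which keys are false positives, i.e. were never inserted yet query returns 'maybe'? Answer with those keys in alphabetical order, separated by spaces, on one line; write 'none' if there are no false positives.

Start: bits=0000000000
After insert 'eel': sets bits 1 5 -> bits=0100010000
After insert 'cow': sets bits 4 6 -> bits=0100111000
After insert 'owl': sets bits 8 9 -> bits=0100111011
Not inserted: ant bee koi — query each against bits=0100111011:
query ant: checks bit1=1 (all 1) -> maybe => FALSE POSITIVE
query bee: checks bit6=1, bit9=1 (all 1) -> maybe => FALSE POSITIVE
query koi: checks bit2=0, bit3=0 (has a 0) -> no => not a false positive
False positives (alphabetical): ant bee

Answer: ant bee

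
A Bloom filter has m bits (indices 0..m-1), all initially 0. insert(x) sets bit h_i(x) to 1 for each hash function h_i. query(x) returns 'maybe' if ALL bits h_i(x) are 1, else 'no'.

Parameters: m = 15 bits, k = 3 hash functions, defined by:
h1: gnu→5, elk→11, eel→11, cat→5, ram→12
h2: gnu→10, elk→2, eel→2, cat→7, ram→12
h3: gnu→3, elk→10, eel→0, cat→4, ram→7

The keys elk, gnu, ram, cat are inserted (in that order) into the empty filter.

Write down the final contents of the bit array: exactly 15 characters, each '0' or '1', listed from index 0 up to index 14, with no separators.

Answer: 001111010011100

Derivation:
Start: bits=000000000000000
After insert 'elk': sets bits 2 10 11 -> bits=001000000011000
After insert 'gnu': sets bits 3 5 10 -> bits=001101000011000
After insert 'ram': sets bits 7 12 -> bits=001101010011100
After insert 'cat': sets bits 4 5 7 -> bits=001111010011100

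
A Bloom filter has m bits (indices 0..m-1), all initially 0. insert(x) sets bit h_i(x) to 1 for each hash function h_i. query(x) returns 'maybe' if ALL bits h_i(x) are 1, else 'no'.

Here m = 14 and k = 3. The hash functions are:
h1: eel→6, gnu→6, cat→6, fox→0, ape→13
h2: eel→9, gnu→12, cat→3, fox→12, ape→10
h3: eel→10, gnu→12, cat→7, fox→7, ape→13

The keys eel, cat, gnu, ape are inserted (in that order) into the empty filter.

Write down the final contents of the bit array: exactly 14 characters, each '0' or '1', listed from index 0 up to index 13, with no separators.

Start: bits=00000000000000
After insert 'eel': sets bits 6 9 10 -> bits=00000010011000
After insert 'cat': sets bits 3 6 7 -> bits=00010011011000
After insert 'gnu': sets bits 6 12 -> bits=00010011011010
After insert 'ape': sets bits 10 13 -> bits=00010011011011

Answer: 00010011011011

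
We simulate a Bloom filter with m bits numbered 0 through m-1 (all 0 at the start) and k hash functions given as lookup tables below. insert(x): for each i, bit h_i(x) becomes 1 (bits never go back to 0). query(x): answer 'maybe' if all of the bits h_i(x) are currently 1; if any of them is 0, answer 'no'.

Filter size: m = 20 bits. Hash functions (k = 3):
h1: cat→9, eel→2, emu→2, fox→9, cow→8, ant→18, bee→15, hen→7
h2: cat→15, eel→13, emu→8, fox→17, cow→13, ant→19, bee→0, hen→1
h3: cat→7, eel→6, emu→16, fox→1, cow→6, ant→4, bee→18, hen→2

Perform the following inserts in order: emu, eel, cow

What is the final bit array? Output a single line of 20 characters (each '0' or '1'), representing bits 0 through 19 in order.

Start: bits=00000000000000000000
After insert 'emu': sets bits 2 8 16 -> bits=00100000100000001000
After insert 'eel': sets bits 2 6 13 -> bits=00100010100001001000
After insert 'cow': sets bits 6 8 13 -> bits=00100010100001001000

Answer: 00100010100001001000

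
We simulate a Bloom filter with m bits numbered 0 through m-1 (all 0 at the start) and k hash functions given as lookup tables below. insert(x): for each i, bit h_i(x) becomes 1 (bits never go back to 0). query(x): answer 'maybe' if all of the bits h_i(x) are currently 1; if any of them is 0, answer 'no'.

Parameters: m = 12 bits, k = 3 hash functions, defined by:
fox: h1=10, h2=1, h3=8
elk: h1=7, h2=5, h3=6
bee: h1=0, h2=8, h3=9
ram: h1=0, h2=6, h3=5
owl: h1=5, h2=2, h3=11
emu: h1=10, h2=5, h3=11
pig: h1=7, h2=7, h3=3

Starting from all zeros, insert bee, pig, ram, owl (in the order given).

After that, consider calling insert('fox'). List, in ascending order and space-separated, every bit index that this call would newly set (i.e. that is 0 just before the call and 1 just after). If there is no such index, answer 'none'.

Answer: 1 10

Derivation:
Start: bits=000000000000
After insert 'bee': sets bits 0 8 9 -> bits=100000001100
After insert 'pig': sets bits 3 7 -> bits=100100011100
After insert 'ram': sets bits 0 5 6 -> bits=100101111100
After insert 'owl': sets bits 2 5 11 -> bits=101101111101
insert 'fox' would touch bits 1 8 10; currently bit1=0, bit8=1, bit10=0
Bits that are 0 among those (would change 0->1): 1 10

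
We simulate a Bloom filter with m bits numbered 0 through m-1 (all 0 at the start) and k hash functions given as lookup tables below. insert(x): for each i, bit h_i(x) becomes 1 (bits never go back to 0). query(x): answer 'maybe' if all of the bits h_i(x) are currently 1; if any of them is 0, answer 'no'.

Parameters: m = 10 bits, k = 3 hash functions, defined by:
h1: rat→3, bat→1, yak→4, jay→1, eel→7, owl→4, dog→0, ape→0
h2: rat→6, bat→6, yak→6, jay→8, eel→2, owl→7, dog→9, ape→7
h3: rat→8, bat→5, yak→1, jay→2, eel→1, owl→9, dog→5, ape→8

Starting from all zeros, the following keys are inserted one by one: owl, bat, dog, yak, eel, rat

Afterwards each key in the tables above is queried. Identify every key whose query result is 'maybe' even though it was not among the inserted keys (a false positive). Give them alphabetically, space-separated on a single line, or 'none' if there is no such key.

Start: bits=0000000000
After insert 'owl': sets bits 4 7 9 -> bits=0000100101
After insert 'bat': sets bits 1 5 6 -> bits=0100111101
After insert 'dog': sets bits 0 5 9 -> bits=1100111101
After insert 'yak': sets bits 1 4 6 -> bits=1100111101
After insert 'eel': sets bits 1 2 7 -> bits=1110111101
After insert 'rat': sets bits 3 6 8 -> bits=1111111111
Not inserted: ape jay — query each against bits=1111111111:
query ape: checks bit0=1, bit7=1, bit8=1 (all 1) -> maybe => FALSE POSITIVE
query jay: checks bit1=1, bit2=1, bit8=1 (all 1) -> maybe => FALSE POSITIVE
False positives (alphabetical): ape jay

Answer: ape jay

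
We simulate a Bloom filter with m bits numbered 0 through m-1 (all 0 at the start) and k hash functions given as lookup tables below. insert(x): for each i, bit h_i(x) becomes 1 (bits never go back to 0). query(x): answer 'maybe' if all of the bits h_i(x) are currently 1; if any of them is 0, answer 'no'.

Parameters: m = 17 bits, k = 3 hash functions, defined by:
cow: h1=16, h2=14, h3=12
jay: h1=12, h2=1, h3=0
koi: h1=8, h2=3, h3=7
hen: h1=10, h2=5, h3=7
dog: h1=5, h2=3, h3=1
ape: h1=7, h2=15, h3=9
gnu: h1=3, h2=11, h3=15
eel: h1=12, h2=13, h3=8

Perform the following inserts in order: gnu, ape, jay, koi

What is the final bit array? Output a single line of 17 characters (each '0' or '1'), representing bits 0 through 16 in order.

Answer: 11010001110110010

Derivation:
Start: bits=00000000000000000
After insert 'gnu': sets bits 3 11 15 -> bits=00010000000100010
After insert 'ape': sets bits 7 9 15 -> bits=00010001010100010
After insert 'jay': sets bits 0 1 12 -> bits=11010001010110010
After insert 'koi': sets bits 3 7 8 -> bits=11010001110110010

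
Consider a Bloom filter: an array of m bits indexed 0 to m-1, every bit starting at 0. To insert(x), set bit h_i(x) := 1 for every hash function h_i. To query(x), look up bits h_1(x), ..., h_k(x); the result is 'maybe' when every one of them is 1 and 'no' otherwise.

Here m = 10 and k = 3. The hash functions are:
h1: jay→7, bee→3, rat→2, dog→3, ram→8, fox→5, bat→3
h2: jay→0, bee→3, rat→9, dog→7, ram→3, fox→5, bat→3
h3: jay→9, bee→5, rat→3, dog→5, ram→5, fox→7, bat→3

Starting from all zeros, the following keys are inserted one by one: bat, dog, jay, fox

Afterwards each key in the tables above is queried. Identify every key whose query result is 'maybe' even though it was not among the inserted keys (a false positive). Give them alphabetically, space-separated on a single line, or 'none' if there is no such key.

Answer: bee

Derivation:
Start: bits=0000000000
After insert 'bat': sets bits 3 -> bits=0001000000
After insert 'dog': sets bits 3 5 7 -> bits=0001010100
After insert 'jay': sets bits 0 7 9 -> bits=1001010101
After insert 'fox': sets bits 5 7 -> bits=1001010101
Not inserted: bee ram rat — query each against bits=1001010101:
query bee: checks bit3=1, bit5=1 (all 1) -> maybe => FALSE POSITIVE
query ram: checks bit3=1, bit5=1, bit8=0 (has a 0) -> no => not a false positive
query rat: checks bit2=0, bit3=1, bit9=1 (has a 0) -> no => not a false positive
False positives (alphabetical): bee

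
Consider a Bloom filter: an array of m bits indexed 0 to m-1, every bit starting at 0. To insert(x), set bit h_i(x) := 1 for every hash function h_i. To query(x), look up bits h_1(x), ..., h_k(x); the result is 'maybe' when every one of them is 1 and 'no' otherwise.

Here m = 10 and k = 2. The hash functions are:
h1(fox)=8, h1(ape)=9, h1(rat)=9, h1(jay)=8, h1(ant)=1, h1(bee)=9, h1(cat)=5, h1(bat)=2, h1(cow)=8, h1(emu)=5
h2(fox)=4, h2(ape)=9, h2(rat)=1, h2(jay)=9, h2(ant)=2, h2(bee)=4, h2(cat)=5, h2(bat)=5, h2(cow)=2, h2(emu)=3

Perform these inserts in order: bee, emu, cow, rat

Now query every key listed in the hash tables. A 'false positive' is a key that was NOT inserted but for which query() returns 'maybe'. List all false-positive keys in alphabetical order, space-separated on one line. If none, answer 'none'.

Start: bits=0000000000
After insert 'bee': sets bits 4 9 -> bits=0000100001
After insert 'emu': sets bits 3 5 -> bits=0001110001
After insert 'cow': sets bits 2 8 -> bits=0011110011
After insert 'rat': sets bits 1 9 -> bits=0111110011
Not inserted: ant ape bat cat fox jay — query each against bits=0111110011:
query ant: checks bit1=1, bit2=1 (all 1) -> maybe => FALSE POSITIVE
query ape: checks bit9=1 (all 1) -> maybe => FALSE POSITIVE
query bat: checks bit2=1, bit5=1 (all 1) -> maybe => FALSE POSITIVE
query cat: checks bit5=1 (all 1) -> maybe => FALSE POSITIVE
query fox: checks bit4=1, bit8=1 (all 1) -> maybe => FALSE POSITIVE
query jay: checks bit8=1, bit9=1 (all 1) -> maybe => FALSE POSITIVE
False positives (alphabetical): ant ape bat cat fox jay

Answer: ant ape bat cat fox jay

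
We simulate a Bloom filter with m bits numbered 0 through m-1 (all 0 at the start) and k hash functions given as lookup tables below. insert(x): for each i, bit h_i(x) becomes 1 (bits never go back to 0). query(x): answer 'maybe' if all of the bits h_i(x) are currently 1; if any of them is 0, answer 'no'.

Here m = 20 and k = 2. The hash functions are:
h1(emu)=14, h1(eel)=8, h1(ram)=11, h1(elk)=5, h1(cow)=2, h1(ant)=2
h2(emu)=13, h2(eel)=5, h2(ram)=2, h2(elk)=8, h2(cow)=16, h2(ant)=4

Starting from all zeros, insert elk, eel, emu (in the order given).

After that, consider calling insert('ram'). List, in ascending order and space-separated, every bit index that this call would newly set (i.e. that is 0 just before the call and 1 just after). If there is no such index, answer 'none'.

Answer: 2 11

Derivation:
Start: bits=00000000000000000000
After insert 'elk': sets bits 5 8 -> bits=00000100100000000000
After insert 'eel': sets bits 5 8 -> bits=00000100100000000000
After insert 'emu': sets bits 13 14 -> bits=00000100100001100000
insert 'ram' would touch bits 2 11; currently bit2=0, bit11=0
Bits that are 0 among those (would change 0->1): 2 11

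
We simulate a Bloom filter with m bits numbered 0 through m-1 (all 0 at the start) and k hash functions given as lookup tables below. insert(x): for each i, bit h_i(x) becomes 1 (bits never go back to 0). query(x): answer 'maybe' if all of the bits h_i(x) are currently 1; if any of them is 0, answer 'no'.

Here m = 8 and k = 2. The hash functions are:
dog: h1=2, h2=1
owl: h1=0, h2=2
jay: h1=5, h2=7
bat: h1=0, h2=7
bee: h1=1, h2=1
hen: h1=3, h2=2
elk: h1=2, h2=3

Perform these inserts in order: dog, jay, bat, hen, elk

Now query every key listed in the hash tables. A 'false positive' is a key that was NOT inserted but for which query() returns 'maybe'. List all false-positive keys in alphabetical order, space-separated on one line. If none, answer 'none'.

Start: bits=00000000
After insert 'dog': sets bits 1 2 -> bits=01100000
After insert 'jay': sets bits 5 7 -> bits=01100101
After insert 'bat': sets bits 0 7 -> bits=11100101
After insert 'hen': sets bits 2 3 -> bits=11110101
After insert 'elk': sets bits 2 3 -> bits=11110101
Not inserted: bee owl — query each against bits=11110101:
query bee: checks bit1=1 (all 1) -> maybe => FALSE POSITIVE
query owl: checks bit0=1, bit2=1 (all 1) -> maybe => FALSE POSITIVE
False positives (alphabetical): bee owl

Answer: bee owl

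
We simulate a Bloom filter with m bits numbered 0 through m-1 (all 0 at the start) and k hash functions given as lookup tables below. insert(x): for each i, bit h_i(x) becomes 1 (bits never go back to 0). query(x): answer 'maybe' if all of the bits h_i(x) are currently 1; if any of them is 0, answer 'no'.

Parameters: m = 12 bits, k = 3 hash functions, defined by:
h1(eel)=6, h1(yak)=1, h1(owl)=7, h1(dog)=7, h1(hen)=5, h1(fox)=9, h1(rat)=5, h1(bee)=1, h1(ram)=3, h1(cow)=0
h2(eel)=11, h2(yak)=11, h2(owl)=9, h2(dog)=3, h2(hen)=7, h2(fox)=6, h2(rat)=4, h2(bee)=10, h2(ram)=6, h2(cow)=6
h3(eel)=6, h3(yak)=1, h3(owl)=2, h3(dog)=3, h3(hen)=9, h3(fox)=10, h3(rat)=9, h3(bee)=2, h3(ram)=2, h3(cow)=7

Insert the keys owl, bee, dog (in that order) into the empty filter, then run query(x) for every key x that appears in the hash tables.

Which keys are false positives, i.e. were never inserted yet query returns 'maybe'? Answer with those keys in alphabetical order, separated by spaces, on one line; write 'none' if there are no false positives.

Answer: none

Derivation:
Start: bits=000000000000
After insert 'owl': sets bits 2 7 9 -> bits=001000010100
After insert 'bee': sets bits 1 2 10 -> bits=011000010110
After insert 'dog': sets bits 3 7 -> bits=011100010110
Not inserted: cow eel fox hen ram rat yak — query each against bits=011100010110:
query cow: checks bit0=0, bit6=0, bit7=1 (has a 0) -> no => not a false positive
query eel: checks bit6=0, bit11=0 (has a 0) -> no => not a false positive
query fox: checks bit6=0, bit9=1, bit10=1 (has a 0) -> no => not a false positive
query hen: checks bit5=0, bit7=1, bit9=1 (has a 0) -> no => not a false positive
query ram: checks bit2=1, bit3=1, bit6=0 (has a 0) -> no => not a false positive
query rat: checks bit4=0, bit5=0, bit9=1 (has a 0) -> no => not a false positive
query yak: checks bit1=1, bit11=0 (has a 0) -> no => not a false positive
False positives (alphabetical): none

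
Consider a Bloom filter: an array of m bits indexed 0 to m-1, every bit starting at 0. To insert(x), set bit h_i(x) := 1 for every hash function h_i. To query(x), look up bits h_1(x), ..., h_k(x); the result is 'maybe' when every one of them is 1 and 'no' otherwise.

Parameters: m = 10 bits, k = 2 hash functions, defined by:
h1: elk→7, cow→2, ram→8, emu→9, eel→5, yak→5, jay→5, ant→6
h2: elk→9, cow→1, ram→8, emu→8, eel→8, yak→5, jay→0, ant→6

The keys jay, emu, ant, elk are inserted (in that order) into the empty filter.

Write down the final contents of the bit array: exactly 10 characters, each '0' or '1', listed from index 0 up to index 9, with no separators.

Answer: 1000011111

Derivation:
Start: bits=0000000000
After insert 'jay': sets bits 0 5 -> bits=1000010000
After insert 'emu': sets bits 8 9 -> bits=1000010011
After insert 'ant': sets bits 6 -> bits=1000011011
After insert 'elk': sets bits 7 9 -> bits=1000011111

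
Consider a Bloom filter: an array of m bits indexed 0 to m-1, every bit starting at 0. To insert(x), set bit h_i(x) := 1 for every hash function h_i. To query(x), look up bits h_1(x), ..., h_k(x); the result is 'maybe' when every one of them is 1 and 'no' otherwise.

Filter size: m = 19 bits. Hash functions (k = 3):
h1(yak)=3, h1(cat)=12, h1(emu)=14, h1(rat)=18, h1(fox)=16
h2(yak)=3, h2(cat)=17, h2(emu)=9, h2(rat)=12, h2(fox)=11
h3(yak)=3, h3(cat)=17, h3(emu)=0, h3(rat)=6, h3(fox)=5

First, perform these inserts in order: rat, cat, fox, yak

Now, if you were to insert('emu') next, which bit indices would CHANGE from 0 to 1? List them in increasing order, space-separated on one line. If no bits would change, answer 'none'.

Answer: 0 9 14

Derivation:
Start: bits=0000000000000000000
After insert 'rat': sets bits 6 12 18 -> bits=0000001000001000001
After insert 'cat': sets bits 12 17 -> bits=0000001000001000011
After insert 'fox': sets bits 5 11 16 -> bits=0000011000011000111
After insert 'yak': sets bits 3 -> bits=0001011000011000111
insert 'emu' would touch bits 0 9 14; currently bit0=0, bit9=0, bit14=0
Bits that are 0 among those (would change 0->1): 0 9 14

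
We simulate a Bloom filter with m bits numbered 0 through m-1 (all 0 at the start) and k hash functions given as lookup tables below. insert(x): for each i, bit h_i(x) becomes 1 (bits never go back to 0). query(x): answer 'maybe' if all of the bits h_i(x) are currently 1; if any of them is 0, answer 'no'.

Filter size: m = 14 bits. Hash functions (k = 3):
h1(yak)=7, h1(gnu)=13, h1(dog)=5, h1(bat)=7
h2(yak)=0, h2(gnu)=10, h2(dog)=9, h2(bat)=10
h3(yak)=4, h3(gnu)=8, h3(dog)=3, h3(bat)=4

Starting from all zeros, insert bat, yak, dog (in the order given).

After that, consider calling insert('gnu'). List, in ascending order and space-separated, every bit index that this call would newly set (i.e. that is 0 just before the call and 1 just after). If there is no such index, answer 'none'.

Start: bits=00000000000000
After insert 'bat': sets bits 4 7 10 -> bits=00001001001000
After insert 'yak': sets bits 0 4 7 -> bits=10001001001000
After insert 'dog': sets bits 3 5 9 -> bits=10011101011000
insert 'gnu' would touch bits 8 10 13; currently bit8=0, bit10=1, bit13=0
Bits that are 0 among those (would change 0->1): 8 13

Answer: 8 13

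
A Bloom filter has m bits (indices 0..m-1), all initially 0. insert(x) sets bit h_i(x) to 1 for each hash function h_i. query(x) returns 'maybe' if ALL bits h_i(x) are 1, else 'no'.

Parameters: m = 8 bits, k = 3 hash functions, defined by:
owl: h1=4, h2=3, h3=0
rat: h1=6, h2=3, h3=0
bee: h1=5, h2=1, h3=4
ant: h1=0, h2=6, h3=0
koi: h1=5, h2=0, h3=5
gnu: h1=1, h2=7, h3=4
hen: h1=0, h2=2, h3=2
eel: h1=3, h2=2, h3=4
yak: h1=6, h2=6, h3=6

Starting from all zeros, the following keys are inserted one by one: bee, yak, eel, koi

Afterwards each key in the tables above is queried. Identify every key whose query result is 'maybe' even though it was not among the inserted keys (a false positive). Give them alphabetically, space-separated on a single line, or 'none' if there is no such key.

Answer: ant hen owl rat

Derivation:
Start: bits=00000000
After insert 'bee': sets bits 1 4 5 -> bits=01001100
After insert 'yak': sets bits 6 -> bits=01001110
After insert 'eel': sets bits 2 3 4 -> bits=01111110
After insert 'koi': sets bits 0 5 -> bits=11111110
Not inserted: ant gnu hen owl rat — query each against bits=11111110:
query ant: checks bit0=1, bit6=1 (all 1) -> maybe => FALSE POSITIVE
query gnu: checks bit1=1, bit4=1, bit7=0 (has a 0) -> no => not a false positive
query hen: checks bit0=1, bit2=1 (all 1) -> maybe => FALSE POSITIVE
query owl: checks bit0=1, bit3=1, bit4=1 (all 1) -> maybe => FALSE POSITIVE
query rat: checks bit0=1, bit3=1, bit6=1 (all 1) -> maybe => FALSE POSITIVE
False positives (alphabetical): ant hen owl rat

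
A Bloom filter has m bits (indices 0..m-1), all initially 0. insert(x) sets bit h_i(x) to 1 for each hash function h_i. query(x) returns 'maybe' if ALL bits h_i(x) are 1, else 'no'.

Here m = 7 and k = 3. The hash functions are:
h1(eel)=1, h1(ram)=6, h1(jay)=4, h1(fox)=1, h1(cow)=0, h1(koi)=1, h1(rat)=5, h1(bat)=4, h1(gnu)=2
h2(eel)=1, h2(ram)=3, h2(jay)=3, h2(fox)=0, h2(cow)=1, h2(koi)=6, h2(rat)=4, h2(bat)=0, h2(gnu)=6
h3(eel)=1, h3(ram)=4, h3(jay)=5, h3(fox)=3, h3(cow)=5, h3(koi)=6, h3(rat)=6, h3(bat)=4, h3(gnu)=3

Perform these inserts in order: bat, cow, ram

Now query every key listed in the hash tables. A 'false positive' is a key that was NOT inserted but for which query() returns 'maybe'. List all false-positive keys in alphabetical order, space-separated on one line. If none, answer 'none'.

Start: bits=0000000
After insert 'bat': sets bits 0 4 -> bits=1000100
After insert 'cow': sets bits 0 1 5 -> bits=1100110
After insert 'ram': sets bits 3 4 6 -> bits=1101111
Not inserted: eel fox gnu jay koi rat — query each against bits=1101111:
query eel: checks bit1=1 (all 1) -> maybe => FALSE POSITIVE
query fox: checks bit0=1, bit1=1, bit3=1 (all 1) -> maybe => FALSE POSITIVE
query gnu: checks bit2=0, bit3=1, bit6=1 (has a 0) -> no => not a false positive
query jay: checks bit3=1, bit4=1, bit5=1 (all 1) -> maybe => FALSE POSITIVE
query koi: checks bit1=1, bit6=1 (all 1) -> maybe => FALSE POSITIVE
query rat: checks bit4=1, bit5=1, bit6=1 (all 1) -> maybe => FALSE POSITIVE
False positives (alphabetical): eel fox jay koi rat

Answer: eel fox jay koi rat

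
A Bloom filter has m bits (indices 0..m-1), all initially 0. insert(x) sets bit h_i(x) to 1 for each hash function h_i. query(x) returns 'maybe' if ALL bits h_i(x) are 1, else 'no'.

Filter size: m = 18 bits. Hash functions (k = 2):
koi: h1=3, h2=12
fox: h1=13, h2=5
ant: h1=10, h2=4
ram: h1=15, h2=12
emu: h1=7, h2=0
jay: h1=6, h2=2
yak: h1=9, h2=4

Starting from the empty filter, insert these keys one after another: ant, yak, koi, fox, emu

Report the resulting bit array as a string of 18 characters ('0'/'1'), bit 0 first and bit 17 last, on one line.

Start: bits=000000000000000000
After insert 'ant': sets bits 4 10 -> bits=000010000010000000
After insert 'yak': sets bits 4 9 -> bits=000010000110000000
After insert 'koi': sets bits 3 12 -> bits=000110000110100000
After insert 'fox': sets bits 5 13 -> bits=000111000110110000
After insert 'emu': sets bits 0 7 -> bits=100111010110110000

Answer: 100111010110110000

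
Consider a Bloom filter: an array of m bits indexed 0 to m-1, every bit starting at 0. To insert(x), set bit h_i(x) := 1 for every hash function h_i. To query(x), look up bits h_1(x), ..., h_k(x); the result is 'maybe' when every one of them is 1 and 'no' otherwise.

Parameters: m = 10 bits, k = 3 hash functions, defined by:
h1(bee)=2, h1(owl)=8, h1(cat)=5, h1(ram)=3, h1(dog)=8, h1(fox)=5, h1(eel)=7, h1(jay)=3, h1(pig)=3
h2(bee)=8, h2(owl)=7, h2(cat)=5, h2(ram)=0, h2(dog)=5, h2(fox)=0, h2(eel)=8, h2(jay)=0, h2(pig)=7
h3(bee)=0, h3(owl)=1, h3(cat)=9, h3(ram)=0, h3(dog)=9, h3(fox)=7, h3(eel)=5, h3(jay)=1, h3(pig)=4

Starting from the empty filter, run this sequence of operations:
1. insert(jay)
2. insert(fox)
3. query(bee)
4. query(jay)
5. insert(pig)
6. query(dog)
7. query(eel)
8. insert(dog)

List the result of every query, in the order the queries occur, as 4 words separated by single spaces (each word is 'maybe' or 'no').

Start: bits=0000000000
Op 1: insert jay -> sets bits 0 1 3 -> bits=1101000000
Op 2: insert fox -> sets bits 0 5 7 -> bits=1101010100
Op 3: query bee -> checks bit0=1, bit2=0, bit8=0 (has a 0) -> no
Op 4: query jay -> checks bit0=1, bit1=1, bit3=1 (all 1) -> maybe
Op 5: insert pig -> sets bits 3 4 7 -> bits=1101110100
Op 6: query dog -> checks bit5=1, bit8=0, bit9=0 (has a 0) -> no
Op 7: query eel -> checks bit5=1, bit7=1, bit8=0 (has a 0) -> no
Op 8: insert dog -> sets bits 5 8 9 -> bits=1101110111
Query results in order: no maybe no no

Answer: no maybe no no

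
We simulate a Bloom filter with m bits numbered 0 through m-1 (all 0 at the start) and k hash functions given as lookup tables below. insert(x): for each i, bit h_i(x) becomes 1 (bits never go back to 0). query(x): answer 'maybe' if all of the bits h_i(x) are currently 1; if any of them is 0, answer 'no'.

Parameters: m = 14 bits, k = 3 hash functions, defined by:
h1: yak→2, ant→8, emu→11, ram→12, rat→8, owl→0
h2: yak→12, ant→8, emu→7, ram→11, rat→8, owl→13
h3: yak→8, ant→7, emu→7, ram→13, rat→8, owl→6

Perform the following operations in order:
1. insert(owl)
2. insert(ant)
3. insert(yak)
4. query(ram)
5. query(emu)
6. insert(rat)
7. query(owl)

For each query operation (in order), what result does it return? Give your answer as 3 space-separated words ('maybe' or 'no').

Answer: no no maybe

Derivation:
Start: bits=00000000000000
Op 1: insert owl -> sets bits 0 6 13 -> bits=10000010000001
Op 2: insert ant -> sets bits 7 8 -> bits=10000011100001
Op 3: insert yak -> sets bits 2 8 12 -> bits=10100011100011
Op 4: query ram -> checks bit11=0, bit12=1, bit13=1 (has a 0) -> no
Op 5: query emu -> checks bit7=1, bit11=0 (has a 0) -> no
Op 6: insert rat -> sets bits 8 -> bits=10100011100011
Op 7: query owl -> checks bit0=1, bit6=1, bit13=1 (all 1) -> maybe
Query results in order: no no maybe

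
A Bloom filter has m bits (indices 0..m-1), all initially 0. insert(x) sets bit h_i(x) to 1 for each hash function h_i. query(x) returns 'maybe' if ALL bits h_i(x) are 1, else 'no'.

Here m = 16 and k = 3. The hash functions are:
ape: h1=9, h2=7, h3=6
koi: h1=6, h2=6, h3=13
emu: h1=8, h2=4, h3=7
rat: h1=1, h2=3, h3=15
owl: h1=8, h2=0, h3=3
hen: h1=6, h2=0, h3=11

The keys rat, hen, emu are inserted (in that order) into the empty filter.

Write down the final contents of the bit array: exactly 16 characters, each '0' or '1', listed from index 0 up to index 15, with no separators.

Answer: 1101101110010001

Derivation:
Start: bits=0000000000000000
After insert 'rat': sets bits 1 3 15 -> bits=0101000000000001
After insert 'hen': sets bits 0 6 11 -> bits=1101001000010001
After insert 'emu': sets bits 4 7 8 -> bits=1101101110010001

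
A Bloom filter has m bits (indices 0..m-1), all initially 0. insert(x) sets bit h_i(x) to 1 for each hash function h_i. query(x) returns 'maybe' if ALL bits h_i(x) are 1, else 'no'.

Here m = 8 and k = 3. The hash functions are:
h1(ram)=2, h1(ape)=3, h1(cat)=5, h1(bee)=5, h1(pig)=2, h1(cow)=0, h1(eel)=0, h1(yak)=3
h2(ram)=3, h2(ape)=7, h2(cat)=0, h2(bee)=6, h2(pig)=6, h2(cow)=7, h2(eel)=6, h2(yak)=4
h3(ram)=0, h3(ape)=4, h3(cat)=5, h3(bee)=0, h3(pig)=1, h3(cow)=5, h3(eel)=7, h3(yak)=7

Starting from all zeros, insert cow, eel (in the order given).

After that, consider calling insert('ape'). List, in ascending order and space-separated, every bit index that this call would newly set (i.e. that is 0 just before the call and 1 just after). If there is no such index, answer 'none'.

Start: bits=00000000
After insert 'cow': sets bits 0 5 7 -> bits=10000101
After insert 'eel': sets bits 0 6 7 -> bits=10000111
insert 'ape' would touch bits 3 4 7; currently bit3=0, bit4=0, bit7=1
Bits that are 0 among those (would change 0->1): 3 4

Answer: 3 4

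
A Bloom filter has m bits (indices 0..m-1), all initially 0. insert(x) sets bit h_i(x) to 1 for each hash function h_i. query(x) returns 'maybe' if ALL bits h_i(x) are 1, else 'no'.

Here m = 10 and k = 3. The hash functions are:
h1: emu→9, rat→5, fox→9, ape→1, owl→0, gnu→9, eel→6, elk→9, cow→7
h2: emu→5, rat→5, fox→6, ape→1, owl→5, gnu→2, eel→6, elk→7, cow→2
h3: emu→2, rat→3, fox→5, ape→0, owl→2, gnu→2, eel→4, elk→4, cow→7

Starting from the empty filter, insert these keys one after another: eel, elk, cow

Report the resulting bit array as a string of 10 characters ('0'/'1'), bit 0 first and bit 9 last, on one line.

Answer: 0010101101

Derivation:
Start: bits=0000000000
After insert 'eel': sets bits 4 6 -> bits=0000101000
After insert 'elk': sets bits 4 7 9 -> bits=0000101101
After insert 'cow': sets bits 2 7 -> bits=0010101101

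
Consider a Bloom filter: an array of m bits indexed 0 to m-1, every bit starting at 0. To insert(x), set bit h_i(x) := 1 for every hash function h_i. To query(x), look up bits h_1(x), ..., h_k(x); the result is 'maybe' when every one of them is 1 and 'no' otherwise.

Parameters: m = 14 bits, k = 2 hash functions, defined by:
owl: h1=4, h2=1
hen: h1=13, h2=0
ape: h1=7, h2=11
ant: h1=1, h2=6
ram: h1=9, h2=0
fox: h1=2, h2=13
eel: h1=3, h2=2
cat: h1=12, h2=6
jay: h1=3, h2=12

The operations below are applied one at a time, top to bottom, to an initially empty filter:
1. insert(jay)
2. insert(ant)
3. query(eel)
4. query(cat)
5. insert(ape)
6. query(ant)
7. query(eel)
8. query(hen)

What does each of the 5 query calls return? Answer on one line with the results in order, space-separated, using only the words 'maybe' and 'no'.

Answer: no maybe maybe no no

Derivation:
Start: bits=00000000000000
Op 1: insert jay -> sets bits 3 12 -> bits=00010000000010
Op 2: insert ant -> sets bits 1 6 -> bits=01010010000010
Op 3: query eel -> checks bit2=0, bit3=1 (has a 0) -> no
Op 4: query cat -> checks bit6=1, bit12=1 (all 1) -> maybe
Op 5: insert ape -> sets bits 7 11 -> bits=01010011000110
Op 6: query ant -> checks bit1=1, bit6=1 (all 1) -> maybe
Op 7: query eel -> checks bit2=0, bit3=1 (has a 0) -> no
Op 8: query hen -> checks bit0=0, bit13=0 (has a 0) -> no
Query results in order: no maybe maybe no no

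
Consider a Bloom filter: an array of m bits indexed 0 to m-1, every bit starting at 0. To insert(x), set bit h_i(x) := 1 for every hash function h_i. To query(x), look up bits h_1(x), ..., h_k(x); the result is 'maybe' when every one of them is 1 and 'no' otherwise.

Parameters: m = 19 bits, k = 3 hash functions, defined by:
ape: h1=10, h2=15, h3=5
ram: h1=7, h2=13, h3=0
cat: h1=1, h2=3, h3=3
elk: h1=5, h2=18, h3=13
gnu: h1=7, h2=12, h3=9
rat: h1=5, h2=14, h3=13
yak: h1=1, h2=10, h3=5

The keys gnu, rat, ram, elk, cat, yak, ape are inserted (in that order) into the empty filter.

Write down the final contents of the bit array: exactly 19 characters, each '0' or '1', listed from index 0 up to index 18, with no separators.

Answer: 1101010101101111001

Derivation:
Start: bits=0000000000000000000
After insert 'gnu': sets bits 7 9 12 -> bits=0000000101001000000
After insert 'rat': sets bits 5 13 14 -> bits=0000010101001110000
After insert 'ram': sets bits 0 7 13 -> bits=1000010101001110000
After insert 'elk': sets bits 5 13 18 -> bits=1000010101001110001
After insert 'cat': sets bits 1 3 -> bits=1101010101001110001
After insert 'yak': sets bits 1 5 10 -> bits=1101010101101110001
After insert 'ape': sets bits 5 10 15 -> bits=1101010101101111001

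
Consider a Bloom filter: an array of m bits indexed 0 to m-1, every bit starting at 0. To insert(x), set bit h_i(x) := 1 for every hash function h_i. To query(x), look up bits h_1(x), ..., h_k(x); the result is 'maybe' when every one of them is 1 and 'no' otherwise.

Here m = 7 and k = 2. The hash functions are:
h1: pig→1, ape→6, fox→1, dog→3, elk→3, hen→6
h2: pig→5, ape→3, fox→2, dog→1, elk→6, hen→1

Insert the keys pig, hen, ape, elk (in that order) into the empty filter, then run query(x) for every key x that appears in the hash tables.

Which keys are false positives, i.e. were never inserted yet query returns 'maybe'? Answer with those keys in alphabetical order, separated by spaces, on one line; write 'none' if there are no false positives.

Answer: dog

Derivation:
Start: bits=0000000
After insert 'pig': sets bits 1 5 -> bits=0100010
After insert 'hen': sets bits 1 6 -> bits=0100011
After insert 'ape': sets bits 3 6 -> bits=0101011
After insert 'elk': sets bits 3 6 -> bits=0101011
Not inserted: dog fox — query each against bits=0101011:
query dog: checks bit1=1, bit3=1 (all 1) -> maybe => FALSE POSITIVE
query fox: checks bit1=1, bit2=0 (has a 0) -> no => not a false positive
False positives (alphabetical): dog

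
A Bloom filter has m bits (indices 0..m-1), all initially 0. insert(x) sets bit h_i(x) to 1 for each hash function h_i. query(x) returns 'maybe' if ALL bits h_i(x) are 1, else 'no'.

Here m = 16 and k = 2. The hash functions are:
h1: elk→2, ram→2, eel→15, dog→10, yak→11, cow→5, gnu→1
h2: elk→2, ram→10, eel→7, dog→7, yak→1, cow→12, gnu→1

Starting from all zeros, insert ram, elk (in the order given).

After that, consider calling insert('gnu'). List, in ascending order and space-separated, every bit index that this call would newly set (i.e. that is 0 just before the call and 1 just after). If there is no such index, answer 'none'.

Answer: 1

Derivation:
Start: bits=0000000000000000
After insert 'ram': sets bits 2 10 -> bits=0010000000100000
After insert 'elk': sets bits 2 -> bits=0010000000100000
insert 'gnu' would touch bits 1; currently bit1=0
Bits that are 0 among those (would change 0->1): 1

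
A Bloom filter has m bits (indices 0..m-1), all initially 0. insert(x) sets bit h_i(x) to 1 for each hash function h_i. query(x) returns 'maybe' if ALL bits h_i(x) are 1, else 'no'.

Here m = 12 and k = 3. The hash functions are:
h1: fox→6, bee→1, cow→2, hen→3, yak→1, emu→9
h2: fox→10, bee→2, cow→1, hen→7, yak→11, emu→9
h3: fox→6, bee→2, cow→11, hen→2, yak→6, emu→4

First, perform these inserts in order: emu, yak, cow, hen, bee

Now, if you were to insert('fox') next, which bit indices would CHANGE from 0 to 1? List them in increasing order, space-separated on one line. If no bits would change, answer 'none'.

Answer: 10

Derivation:
Start: bits=000000000000
After insert 'emu': sets bits 4 9 -> bits=000010000100
After insert 'yak': sets bits 1 6 11 -> bits=010010100101
After insert 'cow': sets bits 1 2 11 -> bits=011010100101
After insert 'hen': sets bits 2 3 7 -> bits=011110110101
After insert 'bee': sets bits 1 2 -> bits=011110110101
insert 'fox' would touch bits 6 10; currently bit6=1, bit10=0
Bits that are 0 among those (would change 0->1): 10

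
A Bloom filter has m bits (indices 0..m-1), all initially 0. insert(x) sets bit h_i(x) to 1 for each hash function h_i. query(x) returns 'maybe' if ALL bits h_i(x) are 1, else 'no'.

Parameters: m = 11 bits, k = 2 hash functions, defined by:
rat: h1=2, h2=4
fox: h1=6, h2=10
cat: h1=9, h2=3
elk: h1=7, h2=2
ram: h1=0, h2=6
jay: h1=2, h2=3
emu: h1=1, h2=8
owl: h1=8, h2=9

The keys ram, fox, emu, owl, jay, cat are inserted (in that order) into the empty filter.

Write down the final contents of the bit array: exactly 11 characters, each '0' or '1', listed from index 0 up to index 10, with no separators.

Answer: 11110010111

Derivation:
Start: bits=00000000000
After insert 'ram': sets bits 0 6 -> bits=10000010000
After insert 'fox': sets bits 6 10 -> bits=10000010001
After insert 'emu': sets bits 1 8 -> bits=11000010101
After insert 'owl': sets bits 8 9 -> bits=11000010111
After insert 'jay': sets bits 2 3 -> bits=11110010111
After insert 'cat': sets bits 3 9 -> bits=11110010111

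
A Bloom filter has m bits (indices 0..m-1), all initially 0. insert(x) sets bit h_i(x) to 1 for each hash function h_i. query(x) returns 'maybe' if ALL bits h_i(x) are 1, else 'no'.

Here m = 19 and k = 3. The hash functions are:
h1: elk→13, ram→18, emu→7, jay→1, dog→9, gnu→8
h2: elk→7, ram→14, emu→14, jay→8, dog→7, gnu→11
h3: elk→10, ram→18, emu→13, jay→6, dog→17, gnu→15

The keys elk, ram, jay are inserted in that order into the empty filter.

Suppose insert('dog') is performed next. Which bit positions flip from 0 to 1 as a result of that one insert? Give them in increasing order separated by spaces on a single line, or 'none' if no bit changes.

Start: bits=0000000000000000000
After insert 'elk': sets bits 7 10 13 -> bits=0000000100100100000
After insert 'ram': sets bits 14 18 -> bits=0000000100100110001
After insert 'jay': sets bits 1 6 8 -> bits=0100001110100110001
insert 'dog' would touch bits 7 9 17; currently bit7=1, bit9=0, bit17=0
Bits that are 0 among those (would change 0->1): 9 17

Answer: 9 17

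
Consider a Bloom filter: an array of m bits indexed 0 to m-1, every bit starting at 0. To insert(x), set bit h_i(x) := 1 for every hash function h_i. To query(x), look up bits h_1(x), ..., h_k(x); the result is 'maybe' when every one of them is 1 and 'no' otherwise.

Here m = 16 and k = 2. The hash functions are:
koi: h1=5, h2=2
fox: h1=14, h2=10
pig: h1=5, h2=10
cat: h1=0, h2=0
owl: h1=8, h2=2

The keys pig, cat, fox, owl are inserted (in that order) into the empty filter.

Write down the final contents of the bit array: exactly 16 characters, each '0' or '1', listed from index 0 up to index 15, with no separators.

Answer: 1010010010100010

Derivation:
Start: bits=0000000000000000
After insert 'pig': sets bits 5 10 -> bits=0000010000100000
After insert 'cat': sets bits 0 -> bits=1000010000100000
After insert 'fox': sets bits 10 14 -> bits=1000010000100010
After insert 'owl': sets bits 2 8 -> bits=1010010010100010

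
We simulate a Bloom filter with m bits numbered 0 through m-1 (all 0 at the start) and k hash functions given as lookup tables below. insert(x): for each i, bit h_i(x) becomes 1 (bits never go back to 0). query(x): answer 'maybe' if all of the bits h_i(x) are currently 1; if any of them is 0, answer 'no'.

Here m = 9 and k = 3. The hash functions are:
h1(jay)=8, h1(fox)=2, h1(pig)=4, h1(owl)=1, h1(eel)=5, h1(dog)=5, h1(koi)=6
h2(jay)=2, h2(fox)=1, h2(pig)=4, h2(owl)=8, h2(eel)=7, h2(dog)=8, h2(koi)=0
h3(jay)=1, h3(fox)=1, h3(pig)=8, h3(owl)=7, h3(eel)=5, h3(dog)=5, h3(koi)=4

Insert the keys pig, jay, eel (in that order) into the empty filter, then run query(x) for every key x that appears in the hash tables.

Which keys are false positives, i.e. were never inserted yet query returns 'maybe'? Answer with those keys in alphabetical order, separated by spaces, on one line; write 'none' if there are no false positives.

Start: bits=000000000
After insert 'pig': sets bits 4 8 -> bits=000010001
After insert 'jay': sets bits 1 2 8 -> bits=011010001
After insert 'eel': sets bits 5 7 -> bits=011011011
Not inserted: dog fox koi owl — query each against bits=011011011:
query dog: checks bit5=1, bit8=1 (all 1) -> maybe => FALSE POSITIVE
query fox: checks bit1=1, bit2=1 (all 1) -> maybe => FALSE POSITIVE
query koi: checks bit0=0, bit4=1, bit6=0 (has a 0) -> no => not a false positive
query owl: checks bit1=1, bit7=1, bit8=1 (all 1) -> maybe => FALSE POSITIVE
False positives (alphabetical): dog fox owl

Answer: dog fox owl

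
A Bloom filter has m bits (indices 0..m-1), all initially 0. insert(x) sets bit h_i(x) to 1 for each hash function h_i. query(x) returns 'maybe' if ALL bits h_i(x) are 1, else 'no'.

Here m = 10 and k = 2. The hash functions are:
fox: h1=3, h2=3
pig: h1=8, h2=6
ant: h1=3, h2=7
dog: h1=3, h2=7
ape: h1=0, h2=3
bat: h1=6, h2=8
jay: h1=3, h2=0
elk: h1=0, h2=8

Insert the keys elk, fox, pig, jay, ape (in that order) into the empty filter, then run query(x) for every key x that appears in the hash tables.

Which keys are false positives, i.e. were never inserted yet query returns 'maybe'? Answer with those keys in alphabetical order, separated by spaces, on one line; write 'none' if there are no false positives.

Answer: bat

Derivation:
Start: bits=0000000000
After insert 'elk': sets bits 0 8 -> bits=1000000010
After insert 'fox': sets bits 3 -> bits=1001000010
After insert 'pig': sets bits 6 8 -> bits=1001001010
After insert 'jay': sets bits 0 3 -> bits=1001001010
After insert 'ape': sets bits 0 3 -> bits=1001001010
Not inserted: ant bat dog — query each against bits=1001001010:
query ant: checks bit3=1, bit7=0 (has a 0) -> no => not a false positive
query bat: checks bit6=1, bit8=1 (all 1) -> maybe => FALSE POSITIVE
query dog: checks bit3=1, bit7=0 (has a 0) -> no => not a false positive
False positives (alphabetical): bat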